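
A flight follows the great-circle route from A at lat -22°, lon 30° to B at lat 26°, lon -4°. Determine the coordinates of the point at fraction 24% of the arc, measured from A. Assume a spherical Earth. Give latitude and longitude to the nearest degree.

Write both endpoints as unit vectors p₁, p₂ with components (cos φ cos λ, cos φ sin λ, sin φ).
The central angle between the endpoints is δ = arccos(p₁·p₂) ≈ 1.016 rad (58.2°).
Interpolate at f = 0.24 with slerp weights a = sin((1−f)δ)/sin δ ≈ 0.821, b = sin(fδ)/sin δ ≈ 0.284.
p = a·p₁ + b·p₂ ≈ (0.914, 0.363, -0.183); φ = arcsin(p_z) ≈ -10.54°, λ = atan2(p_y, p_x) ≈ 21.65°.

≈ lat -11°, lon 22°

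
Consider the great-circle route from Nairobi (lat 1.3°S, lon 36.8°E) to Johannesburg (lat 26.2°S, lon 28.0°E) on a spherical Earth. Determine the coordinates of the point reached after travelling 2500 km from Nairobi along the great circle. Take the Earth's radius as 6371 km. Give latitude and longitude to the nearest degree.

Write both endpoints as unit vectors p₁, p₂ with components (cos φ cos λ, cos φ sin λ, sin φ).
The central angle between the endpoints is δ = arccos(p₁·p₂) ≈ 0.459 rad (26.3°). The total great-circle distance is δ·R ≈ 0.459 × 6371 ≈ 2924 km, so the target fraction is f = 2500/2924 ≈ 0.855.
Interpolate at f ≈ 0.855 with slerp weights a = sin((1−f)δ)/sin δ ≈ 0.150, b = sin(fδ)/sin δ ≈ 0.863.
p = a·p₁ + b·p₂ ≈ (0.804, 0.454, -0.384); φ = arcsin(p_z) ≈ -22.61°, λ = atan2(p_y, p_x) ≈ 29.43°.

≈ lat 23°S, lon 29°E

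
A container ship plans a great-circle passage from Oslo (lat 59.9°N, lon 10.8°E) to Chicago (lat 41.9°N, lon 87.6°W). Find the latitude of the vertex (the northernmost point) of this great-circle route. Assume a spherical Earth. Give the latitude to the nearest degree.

≈ 64°N

The great circle lies in the plane with unit normal n̂ = (p₁ × p₂)/|p₁ × p₂|.
Here n̂_z ≈ -0.433; the vertex latitude is φ_max = arccos|n̂_z| ≈ 64.3°.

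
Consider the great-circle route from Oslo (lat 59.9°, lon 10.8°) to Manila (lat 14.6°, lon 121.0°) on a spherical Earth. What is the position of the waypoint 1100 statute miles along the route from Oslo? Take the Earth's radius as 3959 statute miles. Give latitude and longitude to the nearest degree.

Write both endpoints as unit vectors p₁, p₂ with components (cos φ cos λ, cos φ sin λ, sin φ).
The central angle between the endpoints is δ = arccos(p₁·p₂) ≈ 1.520 rad (87.1°). The total great-circle distance is δ·R ≈ 1.520 × 3959 ≈ 6019 mi, so the target fraction is f = 1100/6019 ≈ 0.183.
Interpolate at f ≈ 0.183 with slerp weights a = sin((1−f)δ)/sin δ ≈ 0.948, b = sin(fδ)/sin δ ≈ 0.275.
p = a·p₁ + b·p₂ ≈ (0.330, 0.317, 0.889); φ = arcsin(p_z) ≈ 62.77°, λ = atan2(p_y, p_x) ≈ 43.84°.

≈ lat 63°, lon 44°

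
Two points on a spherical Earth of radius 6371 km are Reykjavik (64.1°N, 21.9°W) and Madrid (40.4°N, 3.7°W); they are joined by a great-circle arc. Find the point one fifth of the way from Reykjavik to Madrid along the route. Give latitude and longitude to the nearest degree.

≈ 60°N, 16°W

From cos δ = sin φ₁ sin φ₂ + cos φ₁ cos φ₂ cos Δλ, the central angle is δ ≈ 0.453 rad (26.0°).
Interpolate at f = 1/5 with slerp weights a = sin((1−f)δ)/sin δ ≈ 0.810, b = sin(fδ)/sin δ ≈ 0.207.
p = a·p₁ + b·p₂ ≈ (0.485, -0.142, 0.863); φ = arcsin(p_z) ≈ 59.62°, λ = atan2(p_y, p_x) ≈ -16.32°.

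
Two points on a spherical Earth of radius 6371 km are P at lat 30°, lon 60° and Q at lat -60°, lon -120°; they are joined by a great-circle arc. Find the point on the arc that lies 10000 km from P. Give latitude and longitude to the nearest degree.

≈ lat -60°, lon 60°

From cos δ = sin φ₁ sin φ₂ + cos φ₁ cos φ₂ cos Δλ, the central angle is δ ≈ 2.618 rad (150.0°). The total great-circle distance is δ·R ≈ 2.618 × 6371 ≈ 16679 km, so the target fraction is f = 10000/16679 ≈ 0.600.
Interpolate at f ≈ 0.600 with slerp weights a = sin((1−f)δ)/sin δ ≈ 1.733, b = sin(fδ)/sin δ ≈ 2.000.
p = a·p₁ + b·p₂ ≈ (0.251, 0.434, -0.865); φ = arcsin(p_z) ≈ -59.93°, λ = atan2(p_y, p_x) ≈ 60.00°.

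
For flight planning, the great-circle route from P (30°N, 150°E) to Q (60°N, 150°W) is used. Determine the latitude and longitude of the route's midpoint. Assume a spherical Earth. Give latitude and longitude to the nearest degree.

≈ (49°N, 171°E)

Write both endpoints as unit vectors p₁, p₂ with components (cos φ cos λ, cos φ sin λ, sin φ).
The central angle between the endpoints is δ = arccos(p₁·p₂) ≈ 0.864 rad (49.5°).
Interpolate at f = 1/2 with slerp weights a = sin((1−f)δ)/sin δ ≈ 0.551, b = sin(fδ)/sin δ ≈ 0.551.
p = a·p₁ + b·p₂ ≈ (-0.651, 0.101, 0.752); φ = arcsin(p_z) ≈ 48.77°, λ = atan2(p_y, p_x) ≈ 171.21°.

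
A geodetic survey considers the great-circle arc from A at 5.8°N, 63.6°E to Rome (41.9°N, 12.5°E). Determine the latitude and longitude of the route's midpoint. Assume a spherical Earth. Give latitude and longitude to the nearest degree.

Convert each endpoint to a unit vector on the sphere (x = cos φ cos λ, y = cos φ sin λ, z = sin φ).
The central angle between the endpoints is δ = arccos(p₁·p₂) ≈ 1.009 rad (57.8°).
Interpolate at f = 1/2 with slerp weights a = sin((1−f)δ)/sin δ ≈ 0.571, b = sin(fδ)/sin δ ≈ 0.571.
p = a·p₁ + b·p₂ ≈ (0.668, 0.601, 0.439); φ = arcsin(p_z) ≈ 26.05°, λ = atan2(p_y, p_x) ≈ 41.99°.

≈ 26°N, 42°E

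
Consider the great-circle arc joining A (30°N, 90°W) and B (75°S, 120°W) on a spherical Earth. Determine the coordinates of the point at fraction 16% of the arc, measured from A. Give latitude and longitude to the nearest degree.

≈ (13°N, 92°W)

Convert each endpoint to a unit vector on the sphere (x = cos φ cos λ, y = cos φ sin λ, z = sin φ).
The central angle between the endpoints is δ = arccos(p₁·p₂) ≈ 1.864 rad (106.8°).
Interpolate at f = 0.16 with slerp weights a = sin((1−f)δ)/sin δ ≈ 1.045, b = sin(fδ)/sin δ ≈ 0.307.
p = a·p₁ + b·p₂ ≈ (-0.040, -0.973, 0.226); φ = arcsin(p_z) ≈ 13.05°, λ = atan2(p_y, p_x) ≈ -92.34°.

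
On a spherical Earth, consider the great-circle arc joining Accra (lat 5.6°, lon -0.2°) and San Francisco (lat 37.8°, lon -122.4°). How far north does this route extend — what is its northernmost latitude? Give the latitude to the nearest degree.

The great circle lies in the plane with unit normal n̂ = (p₁ × p₂)/|p₁ × p₂|.
Here n̂_z ≈ -0.713; the vertex latitude is φ_max = arccos|n̂_z| ≈ 44.5°.
Check via Clairaut: cos φ_max = |cos φ₁| · sin C = cos(5.6°)·sin(45.8°) ≈ 0.713, again giving ≈ 44.5°.

≈ 45°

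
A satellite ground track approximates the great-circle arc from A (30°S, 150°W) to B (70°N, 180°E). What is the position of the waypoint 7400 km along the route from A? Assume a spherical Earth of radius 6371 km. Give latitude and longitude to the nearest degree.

Convert each endpoint to a unit vector on the sphere (x = cos φ cos λ, y = cos φ sin λ, z = sin φ).
The central angle between the endpoints is δ = arccos(p₁·p₂) ≈ 1.786 rad (102.3°). The total great-circle distance is δ·R ≈ 1.786 × 6371 ≈ 11377 km, so the target fraction is f = 7400/11377 ≈ 0.650.
Interpolate at f ≈ 0.650 with slerp weights a = sin((1−f)δ)/sin δ ≈ 0.598, b = sin(fδ)/sin δ ≈ 0.939.
p = a·p₁ + b·p₂ ≈ (-0.770, -0.259, 0.583); φ = arcsin(p_z) ≈ 35.68°, λ = atan2(p_y, p_x) ≈ -161.40°.

≈ (36°N, 161°W)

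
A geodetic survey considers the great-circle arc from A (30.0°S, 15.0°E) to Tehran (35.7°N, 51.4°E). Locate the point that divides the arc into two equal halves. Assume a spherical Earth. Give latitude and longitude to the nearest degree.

Convert each endpoint to a unit vector on the sphere (x = cos φ cos λ, y = cos φ sin λ, z = sin φ).
The central angle between the endpoints is δ = arccos(p₁·p₂) ≈ 1.293 rad (74.1°).
Interpolate at f = 1/2 with slerp weights a = sin((1−f)δ)/sin δ ≈ 0.626, b = sin(fδ)/sin δ ≈ 0.626.
p = a·p₁ + b·p₂ ≈ (0.841, 0.538, 0.052); φ = arcsin(p_z) ≈ 3.00°, λ = atan2(p_y, p_x) ≈ 32.59°.

≈ (3°N, 33°E)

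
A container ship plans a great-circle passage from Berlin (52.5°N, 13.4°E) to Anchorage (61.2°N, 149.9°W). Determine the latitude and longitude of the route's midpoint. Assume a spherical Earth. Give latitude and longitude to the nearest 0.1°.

Write both endpoints as unit vectors p₁, p₂ with components (cos φ cos λ, cos φ sin λ, sin φ).
The central angle between the endpoints is δ = arccos(p₁·p₂) ≈ 1.144 rad (65.5°).
Interpolate at f = 1/2 with slerp weights a = sin((1−f)δ)/sin δ ≈ 0.595, b = sin(fδ)/sin δ ≈ 0.595.
p = a·p₁ + b·p₂ ≈ (0.104, -0.060, 0.993); φ = arcsin(p_z) ≈ 83.10°, λ = atan2(p_y, p_x) ≈ -29.82°.

≈ (83.1°N, 29.8°W)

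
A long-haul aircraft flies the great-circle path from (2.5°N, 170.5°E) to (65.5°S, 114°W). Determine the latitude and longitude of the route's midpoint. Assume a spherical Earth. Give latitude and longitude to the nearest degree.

Convert each endpoint to a unit vector on the sphere (x = cos φ cos λ, y = cos φ sin λ, z = sin φ).
The central angle between the endpoints is δ = arccos(p₁·p₂) ≈ 1.507 rad (86.3°).
Interpolate at f = 1/2 with slerp weights a = sin((1−f)δ)/sin δ ≈ 0.685, b = sin(fδ)/sin δ ≈ 0.685.
p = a·p₁ + b·p₂ ≈ (-0.791, -0.147, -0.594); φ = arcsin(p_z) ≈ -36.43°, λ = atan2(p_y, p_x) ≈ -169.50°.

≈ (36°S, 169°W)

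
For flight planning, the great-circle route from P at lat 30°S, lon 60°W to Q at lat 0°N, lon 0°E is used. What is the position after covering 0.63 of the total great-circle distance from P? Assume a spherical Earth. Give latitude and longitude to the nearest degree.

The haversine formula gives a central angle δ ≈ 1.123 rad (64.3°) between the endpoints.
Interpolate at f = 0.63 with slerp weights a = sin((1−f)δ)/sin δ ≈ 0.448, b = sin(fδ)/sin δ ≈ 0.721.
p = a·p₁ + b·p₂ ≈ (0.915, -0.336, -0.224); φ = arcsin(p_z) ≈ -12.94°, λ = atan2(p_y, p_x) ≈ -20.16°.

≈ lat 13°S, lon 20°W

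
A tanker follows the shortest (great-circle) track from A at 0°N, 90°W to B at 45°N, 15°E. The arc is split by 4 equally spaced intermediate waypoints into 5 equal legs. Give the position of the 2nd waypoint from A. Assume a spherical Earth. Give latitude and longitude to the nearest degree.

≈ 28°N, 60°W

Convert each endpoint to a unit vector on the sphere (x = cos φ cos λ, y = cos φ sin λ, z = sin φ).
The central angle between the endpoints is δ = arccos(p₁·p₂) ≈ 1.755 rad (100.5°).
Interpolate at f = 2/5 with slerp weights a = sin((1−f)δ)/sin δ ≈ 0.884, b = sin(fδ)/sin δ ≈ 0.657.
p = a·p₁ + b·p₂ ≈ (0.449, -0.764, 0.464); φ = arcsin(p_z) ≈ 27.67°, λ = atan2(p_y, p_x) ≈ -59.57°.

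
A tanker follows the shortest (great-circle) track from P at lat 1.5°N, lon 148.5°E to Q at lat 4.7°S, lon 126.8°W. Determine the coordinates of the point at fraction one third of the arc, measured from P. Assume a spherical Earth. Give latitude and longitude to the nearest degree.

Convert each endpoint to a unit vector on the sphere (x = cos φ cos λ, y = cos φ sin λ, z = sin φ).
The central angle between the endpoints is δ = arccos(p₁·p₂) ≈ 1.481 rad (84.8°).
Interpolate at f = 1/3 with slerp weights a = sin((1−f)δ)/sin δ ≈ 0.838, b = sin(fδ)/sin δ ≈ 0.476.
p = a·p₁ + b·p₂ ≈ (-0.998, 0.058, -0.017); φ = arcsin(p_z) ≈ -0.98°, λ = atan2(p_y, p_x) ≈ 176.67°.

≈ lat 1°S, lon 177°E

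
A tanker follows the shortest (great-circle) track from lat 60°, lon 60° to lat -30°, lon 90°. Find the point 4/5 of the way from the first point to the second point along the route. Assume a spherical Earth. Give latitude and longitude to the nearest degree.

≈ lat -12°, lon 85°

From cos δ = sin φ₁ sin φ₂ + cos φ₁ cos φ₂ cos Δλ, the central angle is δ ≈ 1.629 rad (93.3°).
Interpolate at f = 4/5 with slerp weights a = sin((1−f)δ)/sin δ ≈ 0.321, b = sin(fδ)/sin δ ≈ 0.966.
p = a·p₁ + b·p₂ ≈ (0.080, 0.975, -0.205); φ = arcsin(p_z) ≈ -11.85°, λ = atan2(p_y, p_x) ≈ 85.30°.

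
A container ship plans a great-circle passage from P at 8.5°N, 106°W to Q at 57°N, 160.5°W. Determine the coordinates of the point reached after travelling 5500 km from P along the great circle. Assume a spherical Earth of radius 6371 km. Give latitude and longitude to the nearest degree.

Convert each endpoint to a unit vector on the sphere (x = cos φ cos λ, y = cos φ sin λ, z = sin φ).
The central angle between the endpoints is δ = arccos(p₁·p₂) ≈ 1.119 rad (64.1°). The total great-circle distance is δ·R ≈ 1.119 × 6371 ≈ 7128 km, so the target fraction is f = 5500/7128 ≈ 0.772.
Interpolate at f ≈ 0.772 with slerp weights a = sin((1−f)δ)/sin δ ≈ 0.281, b = sin(fδ)/sin δ ≈ 0.845.
p = a·p₁ + b·p₂ ≈ (-0.510, -0.421, 0.750); φ = arcsin(p_z) ≈ 48.60°, λ = atan2(p_y, p_x) ≈ -140.50°.

≈ 49°N, 140°W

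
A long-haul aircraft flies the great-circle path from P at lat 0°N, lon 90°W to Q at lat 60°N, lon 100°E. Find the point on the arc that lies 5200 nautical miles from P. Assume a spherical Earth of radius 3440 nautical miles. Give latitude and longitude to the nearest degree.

Write both endpoints as unit vectors p₁, p₂ with components (cos φ cos λ, cos φ sin λ, sin φ).
The central angle between the endpoints is δ = arccos(p₁·p₂) ≈ 2.086 rad (119.5°). The total great-circle distance is δ·R ≈ 2.086 × 3440 ≈ 7175 nmi, so the target fraction is f = 5200/7175 ≈ 0.725.
Interpolate at f ≈ 0.725 with slerp weights a = sin((1−f)δ)/sin δ ≈ 0.624, b = sin(fδ)/sin δ ≈ 1.147.
p = a·p₁ + b·p₂ ≈ (-0.100, -0.059, 0.993); φ = arcsin(p_z) ≈ 83.35°, λ = atan2(p_y, p_x) ≈ -149.30°.

≈ lat 83°N, lon 149°W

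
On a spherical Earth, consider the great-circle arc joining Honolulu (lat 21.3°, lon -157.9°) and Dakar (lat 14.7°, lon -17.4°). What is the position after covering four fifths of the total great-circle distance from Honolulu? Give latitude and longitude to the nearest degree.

From cos δ = sin φ₁ sin φ₂ + cos φ₁ cos φ₂ cos Δλ, the central angle is δ ≈ 2.218 rad (127.1°).
Interpolate at f = 4/5 with slerp weights a = sin((1−f)δ)/sin δ ≈ 0.538, b = sin(fδ)/sin δ ≈ 1.228.
p = a·p₁ + b·p₂ ≈ (0.669, -0.544, 0.507); φ = arcsin(p_z) ≈ 30.47°, λ = atan2(p_y, p_x) ≈ -39.12°.

≈ lat 30°, lon -39°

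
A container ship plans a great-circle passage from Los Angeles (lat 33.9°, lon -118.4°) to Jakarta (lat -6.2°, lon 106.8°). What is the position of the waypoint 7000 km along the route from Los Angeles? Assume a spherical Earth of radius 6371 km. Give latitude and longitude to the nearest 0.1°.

Write both endpoints as unit vectors p₁, p₂ with components (cos φ cos λ, cos φ sin λ, sin φ).
The central angle between the endpoints is δ = arccos(p₁·p₂) ≈ 2.267 rad (129.9°). The total great-circle distance is δ·R ≈ 2.267 × 6371 ≈ 14446 km, so the target fraction is f = 7000/14446 ≈ 0.485.
Interpolate at f ≈ 0.485 with slerp weights a = sin((1−f)δ)/sin δ ≈ 1.200, b = sin(fδ)/sin δ ≈ 1.161.
p = a·p₁ + b·p₂ ≈ (-0.807, 0.229, 0.544); φ = arcsin(p_z) ≈ 32.94°, λ = atan2(p_y, p_x) ≈ 164.16°.

≈ lat 32.9°, lon 164.2°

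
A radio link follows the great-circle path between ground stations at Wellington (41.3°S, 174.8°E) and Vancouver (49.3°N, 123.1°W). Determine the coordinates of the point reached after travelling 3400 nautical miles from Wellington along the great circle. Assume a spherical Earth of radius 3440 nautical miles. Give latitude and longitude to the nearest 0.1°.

Write both endpoints as unit vectors p₁, p₂ with components (cos φ cos λ, cos φ sin λ, sin φ).
The central angle between the endpoints is δ = arccos(p₁·p₂) ≈ 1.845 rad (105.7°). The total great-circle distance is δ·R ≈ 1.845 × 3440 ≈ 6348 nmi, so the target fraction is f = 3400/6348 ≈ 0.536.
Interpolate at f ≈ 0.536 with slerp weights a = sin((1−f)δ)/sin δ ≈ 0.785, b = sin(fδ)/sin δ ≈ 0.868.
p = a·p₁ + b·p₂ ≈ (-0.897, -0.420, 0.139); φ = arcsin(p_z) ≈ 8.02°, λ = atan2(p_y, p_x) ≈ -154.87°.

≈ 8.0°N, 154.9°W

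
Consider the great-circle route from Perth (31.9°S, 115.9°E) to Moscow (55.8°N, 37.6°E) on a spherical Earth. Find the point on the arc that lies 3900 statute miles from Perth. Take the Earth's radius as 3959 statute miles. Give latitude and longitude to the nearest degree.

Convert each endpoint to a unit vector on the sphere (x = cos φ cos λ, y = cos φ sin λ, z = sin φ).
The central angle between the endpoints is δ = arccos(p₁·p₂) ≈ 1.918 rad (109.9°). The total great-circle distance is δ·R ≈ 1.918 × 3959 ≈ 7593 mi, so the target fraction is f = 3900/7593 ≈ 0.514.
Interpolate at f ≈ 0.514 with slerp weights a = sin((1−f)δ)/sin δ ≈ 0.854, b = sin(fδ)/sin δ ≈ 0.886.
p = a·p₁ + b·p₂ ≈ (0.078, 0.956, 0.281); φ = arcsin(p_z) ≈ 16.35°, λ = atan2(p_y, p_x) ≈ 85.35°.

≈ 16°N, 85°E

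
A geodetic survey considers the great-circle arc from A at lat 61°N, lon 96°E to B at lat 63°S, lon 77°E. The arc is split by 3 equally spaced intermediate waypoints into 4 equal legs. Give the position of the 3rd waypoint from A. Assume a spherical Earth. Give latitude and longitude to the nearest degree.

≈ lat 32°S, lon 84°E

The haversine formula gives a central angle δ ≈ 2.179 rad (124.8°) between the endpoints.
Interpolate at f = 3/4 with slerp weights a = sin((1−f)δ)/sin δ ≈ 0.631, b = sin(fδ)/sin δ ≈ 1.216.
p = a·p₁ + b·p₂ ≈ (0.092, 0.842, -0.531); φ = arcsin(p_z) ≈ -32.09°, λ = atan2(p_y, p_x) ≈ 83.75°.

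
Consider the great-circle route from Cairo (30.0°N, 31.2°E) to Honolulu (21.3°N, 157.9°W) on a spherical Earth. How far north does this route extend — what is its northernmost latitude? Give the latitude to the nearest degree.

The great circle lies in the plane with unit normal n̂ = (p₁ × p₂)/|p₁ × p₂|.
Here n̂_z ≈ +0.162; the vertex latitude is φ_max = arccos|n̂_z| ≈ 80.7°.
Check via Clairaut: cos φ_max = |cos φ₁| · sin C = cos(30.0°)·sin(10.8°) ≈ 0.162, again giving ≈ 80.7°.

≈ 81°N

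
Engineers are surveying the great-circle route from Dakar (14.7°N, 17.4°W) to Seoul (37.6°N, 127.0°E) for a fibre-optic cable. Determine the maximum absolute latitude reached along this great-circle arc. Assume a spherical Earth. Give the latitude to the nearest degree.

The great circle lies in the plane with unit normal n̂ = (p₁ × p₂)/|p₁ × p₂|.
Here n̂_z ≈ +0.505; the vertex latitude is φ_max = arccos|n̂_z| ≈ 59.7°.
Check via Clairaut: cos φ_max = |cos φ₁| · sin C = cos(14.7°)·sin(31.5°) ≈ 0.505, again giving ≈ 59.7°.

≈ 60°N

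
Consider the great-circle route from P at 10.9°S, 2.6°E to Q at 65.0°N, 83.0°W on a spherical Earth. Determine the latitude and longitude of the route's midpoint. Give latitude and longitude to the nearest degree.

≈ 33°N, 20°W

Write both endpoints as unit vectors p₁, p₂ with components (cos φ cos λ, cos φ sin λ, sin φ).
The central angle between the endpoints is δ = arccos(p₁·p₂) ≈ 1.711 rad (98.0°).
Interpolate at f = 1/2 with slerp weights a = sin((1−f)δ)/sin δ ≈ 0.762, b = sin(fδ)/sin δ ≈ 0.762.
p = a·p₁ + b·p₂ ≈ (0.787, -0.286, 0.547); φ = arcsin(p_z) ≈ 33.14°, λ = atan2(p_y, p_x) ≈ -19.96°.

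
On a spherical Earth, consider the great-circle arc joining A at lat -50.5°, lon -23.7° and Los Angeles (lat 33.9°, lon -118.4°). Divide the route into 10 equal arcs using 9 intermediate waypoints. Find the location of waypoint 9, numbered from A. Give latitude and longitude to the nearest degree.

≈ lat 25°, lon -109°

Convert each endpoint to a unit vector on the sphere (x = cos φ cos λ, y = cos φ sin λ, z = sin φ).
The central angle between the endpoints is δ = arccos(p₁·p₂) ≈ 2.064 rad (118.3°).
Interpolate at f = 9/10 with slerp weights a = sin((1−f)δ)/sin δ ≈ 0.233, b = sin(fδ)/sin δ ≈ 1.089.
p = a·p₁ + b·p₂ ≈ (-0.294, -0.855, 0.428); φ = arcsin(p_z) ≈ 25.33°, λ = atan2(p_y, p_x) ≈ -109.01°.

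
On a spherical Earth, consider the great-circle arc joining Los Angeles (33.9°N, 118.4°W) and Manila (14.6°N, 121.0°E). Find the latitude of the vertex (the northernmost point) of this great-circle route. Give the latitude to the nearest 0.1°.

≈ 44.1°N

The great circle lies in the plane with unit normal n̂ = (p₁ × p₂)/|p₁ × p₂|.
Here n̂_z ≈ -0.718; the vertex latitude is φ_max = arccos|n̂_z| ≈ 44.1°.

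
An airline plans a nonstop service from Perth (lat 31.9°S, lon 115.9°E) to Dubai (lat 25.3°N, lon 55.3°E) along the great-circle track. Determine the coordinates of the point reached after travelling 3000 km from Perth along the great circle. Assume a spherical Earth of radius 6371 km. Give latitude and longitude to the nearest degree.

Convert each endpoint to a unit vector on the sphere (x = cos φ cos λ, y = cos φ sin λ, z = sin φ).
The central angle between the endpoints is δ = arccos(p₁·p₂) ≈ 1.419 rad (81.3°). The total great-circle distance is δ·R ≈ 1.419 × 6371 ≈ 9042 km, so the target fraction is f = 3000/9042 ≈ 0.332.
Interpolate at f ≈ 0.332 with slerp weights a = sin((1−f)δ)/sin δ ≈ 0.822, b = sin(fδ)/sin δ ≈ 0.459.
p = a·p₁ + b·p₂ ≈ (-0.069, 0.969, -0.238); φ = arcsin(p_z) ≈ -13.78°, λ = atan2(p_y, p_x) ≈ 94.05°.

≈ lat 14°S, lon 94°E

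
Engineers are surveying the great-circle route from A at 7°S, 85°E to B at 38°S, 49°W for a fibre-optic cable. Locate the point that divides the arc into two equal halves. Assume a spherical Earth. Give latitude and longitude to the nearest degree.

≈ 46°S, 33°E

Convert each endpoint to a unit vector on the sphere (x = cos φ cos λ, y = cos φ sin λ, z = sin φ).
The central angle between the endpoints is δ = arccos(p₁·p₂) ≈ 2.058 rad (117.9°).
Interpolate at f = 1/2 with slerp weights a = sin((1−f)δ)/sin δ ≈ 0.970, b = sin(fδ)/sin δ ≈ 0.970.
p = a·p₁ + b·p₂ ≈ (0.585, 0.382, -0.715); φ = arcsin(p_z) ≈ -45.66°, λ = atan2(p_y, p_x) ≈ 33.14°.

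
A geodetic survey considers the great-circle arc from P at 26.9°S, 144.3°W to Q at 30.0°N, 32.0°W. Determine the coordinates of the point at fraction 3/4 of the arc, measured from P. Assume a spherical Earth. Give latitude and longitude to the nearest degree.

Write both endpoints as unit vectors p₁, p₂ with components (cos φ cos λ, cos φ sin λ, sin φ).
The central angle between the endpoints is δ = arccos(p₁·p₂) ≈ 2.117 rad (121.3°).
Interpolate at f = 3/4 with slerp weights a = sin((1−f)δ)/sin δ ≈ 0.591, b = sin(fδ)/sin δ ≈ 1.170.
p = a·p₁ + b·p₂ ≈ (0.431, -0.844, 0.318); φ = arcsin(p_z) ≈ 18.52°, λ = atan2(p_y, p_x) ≈ -62.93°.

≈ 19°N, 63°W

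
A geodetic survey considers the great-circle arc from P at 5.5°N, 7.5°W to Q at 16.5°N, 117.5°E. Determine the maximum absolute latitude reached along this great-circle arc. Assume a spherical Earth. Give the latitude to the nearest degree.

≈ 24°N

The great circle lies in the plane with unit normal n̂ = (p₁ × p₂)/|p₁ × p₂|.
Here n̂_z ≈ +0.915; the vertex latitude is φ_max = arccos|n̂_z| ≈ 23.7°.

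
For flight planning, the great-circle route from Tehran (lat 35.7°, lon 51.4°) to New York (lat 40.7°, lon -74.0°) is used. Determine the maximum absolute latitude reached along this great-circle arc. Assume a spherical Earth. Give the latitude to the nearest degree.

≈ 60°

The great circle lies in the plane with unit normal n̂ = (p₁ × p₂)/|p₁ × p₂|.
Here n̂_z ≈ -0.502; the vertex latitude is φ_max = arccos|n̂_z| ≈ 59.9°.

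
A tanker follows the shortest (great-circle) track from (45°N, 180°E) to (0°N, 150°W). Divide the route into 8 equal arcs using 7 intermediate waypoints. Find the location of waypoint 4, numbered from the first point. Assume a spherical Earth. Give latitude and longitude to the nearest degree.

≈ (23°N, 162°W)

The haversine formula gives a central angle δ ≈ 0.912 rad (52.2°) between the endpoints.
Interpolate at f = 4/8 with slerp weights a = sin((1−f)δ)/sin δ ≈ 0.557, b = sin(fδ)/sin δ ≈ 0.557.
p = a·p₁ + b·p₂ ≈ (-0.876, -0.278, 0.394); φ = arcsin(p_z) ≈ 23.19°, λ = atan2(p_y, p_x) ≈ -162.37°.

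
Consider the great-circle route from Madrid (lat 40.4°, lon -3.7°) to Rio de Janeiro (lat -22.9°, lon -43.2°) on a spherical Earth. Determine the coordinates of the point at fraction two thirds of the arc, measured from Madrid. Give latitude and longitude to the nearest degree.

≈ lat -1°, lon -31°

Write both endpoints as unit vectors p₁, p₂ with components (cos φ cos λ, cos φ sin λ, sin φ).
The central angle between the endpoints is δ = arccos(p₁·p₂) ≈ 1.277 rad (73.2°).
Interpolate at f = 2/3 with slerp weights a = sin((1−f)δ)/sin δ ≈ 0.432, b = sin(fδ)/sin δ ≈ 0.786.
p = a·p₁ + b·p₂ ≈ (0.856, -0.517, -0.026); φ = arcsin(p_z) ≈ -1.50°, λ = atan2(p_y, p_x) ≈ -31.13°.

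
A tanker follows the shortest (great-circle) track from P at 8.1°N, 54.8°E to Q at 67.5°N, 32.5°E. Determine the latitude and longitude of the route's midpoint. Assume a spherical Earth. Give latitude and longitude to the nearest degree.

The haversine formula gives a central angle δ ≈ 1.069 rad (61.3°) between the endpoints.
Interpolate at f = 1/2 with slerp weights a = sin((1−f)δ)/sin δ ≈ 0.581, b = sin(fδ)/sin δ ≈ 0.581.
p = a·p₁ + b·p₂ ≈ (0.519, 0.590, 0.619); φ = arcsin(p_z) ≈ 38.22°, λ = atan2(p_y, p_x) ≈ 48.63°.

≈ 38°N, 49°E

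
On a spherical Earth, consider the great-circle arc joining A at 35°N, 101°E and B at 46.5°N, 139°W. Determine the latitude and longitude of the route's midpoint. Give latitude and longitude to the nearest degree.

From cos δ = sin φ₁ sin φ₂ + cos φ₁ cos φ₂ cos Δλ, the central angle is δ ≈ 1.436 rad (82.3°).
Interpolate at f = 1/2 with slerp weights a = sin((1−f)δ)/sin δ ≈ 0.664, b = sin(fδ)/sin δ ≈ 0.664.
p = a·p₁ + b·p₂ ≈ (-0.449, 0.234, 0.862); φ = arcsin(p_z) ≈ 59.60°, λ = atan2(p_y, p_x) ≈ 152.45°.

≈ 60°N, 152°E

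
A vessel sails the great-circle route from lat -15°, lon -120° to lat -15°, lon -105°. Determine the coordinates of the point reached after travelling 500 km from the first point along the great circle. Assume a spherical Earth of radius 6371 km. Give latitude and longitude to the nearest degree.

Convert each endpoint to a unit vector on the sphere (x = cos φ cos λ, y = cos φ sin λ, z = sin φ).
The central angle between the endpoints is δ = arccos(p₁·p₂) ≈ 0.253 rad (14.5°). The total great-circle distance is δ·R ≈ 0.253 × 6371 ≈ 1611 km, so the target fraction is f = 500/1611 ≈ 0.310.
Interpolate at f ≈ 0.310 with slerp weights a = sin((1−f)δ)/sin δ ≈ 0.693, b = sin(fδ)/sin δ ≈ 0.313.
p = a·p₁ + b·p₂ ≈ (-0.413, -0.873, -0.261); φ = arcsin(p_z) ≈ -15.11°, λ = atan2(p_y, p_x) ≈ -115.34°.

≈ lat -15°, lon -115°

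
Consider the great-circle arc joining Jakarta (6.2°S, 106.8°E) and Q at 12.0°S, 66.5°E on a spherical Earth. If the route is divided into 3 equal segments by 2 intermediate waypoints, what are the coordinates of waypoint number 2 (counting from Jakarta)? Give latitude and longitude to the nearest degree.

From cos δ = sin φ₁ sin φ₂ + cos φ₁ cos φ₂ cos Δλ, the central angle is δ ≈ 0.701 rad (40.2°).
Interpolate at f = 2/3 with slerp weights a = sin((1−f)δ)/sin δ ≈ 0.359, b = sin(fδ)/sin δ ≈ 0.698.
p = a·p₁ + b·p₂ ≈ (0.169, 0.968, -0.184); φ = arcsin(p_z) ≈ -10.60°, λ = atan2(p_y, p_x) ≈ 80.08°.

≈ 11°S, 80°E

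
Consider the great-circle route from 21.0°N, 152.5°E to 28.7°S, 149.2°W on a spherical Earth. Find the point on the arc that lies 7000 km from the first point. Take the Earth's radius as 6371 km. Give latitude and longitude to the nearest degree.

From cos δ = sin φ₁ sin φ₂ + cos φ₁ cos φ₂ cos Δλ, the central angle is δ ≈ 1.310 rad (75.0°). The total great-circle distance is δ·R ≈ 1.310 × 6371 ≈ 8344 km, so the target fraction is f = 7000/8344 ≈ 0.839.
Interpolate at f ≈ 0.839 with slerp weights a = sin((1−f)δ)/sin δ ≈ 0.217, b = sin(fδ)/sin δ ≈ 0.922.
p = a·p₁ + b·p₂ ≈ (-0.874, -0.321, -0.365); φ = arcsin(p_z) ≈ -21.41°, λ = atan2(p_y, p_x) ≈ -159.85°.

≈ 21°S, 160°W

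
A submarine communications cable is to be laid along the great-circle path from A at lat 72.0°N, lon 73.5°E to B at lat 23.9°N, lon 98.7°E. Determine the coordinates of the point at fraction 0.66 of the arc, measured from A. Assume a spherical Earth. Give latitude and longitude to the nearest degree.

≈ lat 41°N, lon 95°E

The haversine formula gives a central angle δ ≈ 0.875 rad (50.1°) between the endpoints.
Interpolate at f = 0.66 with slerp weights a = sin((1−f)δ)/sin δ ≈ 0.382, b = sin(fδ)/sin δ ≈ 0.711.
p = a·p₁ + b·p₂ ≈ (-0.065, 0.756, 0.651); φ = arcsin(p_z) ≈ 40.65°, λ = atan2(p_y, p_x) ≈ 94.90°.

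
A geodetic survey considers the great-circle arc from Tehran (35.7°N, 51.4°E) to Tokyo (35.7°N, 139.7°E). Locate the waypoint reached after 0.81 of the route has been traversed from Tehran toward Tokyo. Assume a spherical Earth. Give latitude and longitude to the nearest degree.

≈ 41°N, 125°E

Convert each endpoint to a unit vector on the sphere (x = cos φ cos λ, y = cos φ sin λ, z = sin φ).
The central angle between the endpoints is δ = arccos(p₁·p₂) ≈ 1.202 rad (68.9°).
Interpolate at f = 0.81 with slerp weights a = sin((1−f)δ)/sin δ ≈ 0.243, b = sin(fδ)/sin δ ≈ 0.887.
p = a·p₁ + b·p₂ ≈ (-0.426, 0.620, 0.659); φ = arcsin(p_z) ≈ 41.23°, λ = atan2(p_y, p_x) ≈ 124.51°.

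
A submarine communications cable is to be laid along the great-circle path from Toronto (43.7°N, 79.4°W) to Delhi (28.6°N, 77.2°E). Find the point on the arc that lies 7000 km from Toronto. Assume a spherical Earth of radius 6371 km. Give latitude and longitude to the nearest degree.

Write both endpoints as unit vectors p₁, p₂ with components (cos φ cos λ, cos φ sin λ, sin φ).
The central angle between the endpoints is δ = arccos(p₁·p₂) ≈ 1.825 rad (104.6°). The total great-circle distance is δ·R ≈ 1.825 × 6371 ≈ 11629 km, so the target fraction is f = 7000/11629 ≈ 0.602.
Interpolate at f ≈ 0.602 with slerp weights a = sin((1−f)δ)/sin δ ≈ 0.686, b = sin(fδ)/sin δ ≈ 0.920.
p = a·p₁ + b·p₂ ≈ (0.270, 0.300, 0.915); φ = arcsin(p_z) ≈ 66.18°, λ = atan2(p_y, p_x) ≈ 47.99°.

≈ 66°N, 48°E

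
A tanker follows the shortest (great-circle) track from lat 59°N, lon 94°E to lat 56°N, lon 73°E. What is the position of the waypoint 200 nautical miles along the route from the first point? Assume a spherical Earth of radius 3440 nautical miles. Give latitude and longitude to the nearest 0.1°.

≈ lat 58.5°N, lon 87.6°E

From cos δ = sin φ₁ sin φ₂ + cos φ₁ cos φ₂ cos Δλ, the central angle is δ ≈ 0.203 rad (11.6°). The total great-circle distance is δ·R ≈ 0.203 × 3440 ≈ 698 nmi, so the target fraction is f = 200/698 ≈ 0.287.
Interpolate at f ≈ 0.287 with slerp weights a = sin((1−f)δ)/sin δ ≈ 0.716, b = sin(fδ)/sin δ ≈ 0.288.
p = a·p₁ + b·p₂ ≈ (0.021, 0.522, 0.853); φ = arcsin(p_z) ≈ 58.50°, λ = atan2(p_y, p_x) ≈ 87.65°.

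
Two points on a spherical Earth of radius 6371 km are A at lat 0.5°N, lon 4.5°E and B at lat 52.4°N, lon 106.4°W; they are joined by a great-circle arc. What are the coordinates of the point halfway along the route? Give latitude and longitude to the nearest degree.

Convert each endpoint to a unit vector on the sphere (x = cos φ cos λ, y = cos φ sin λ, z = sin φ).
The central angle between the endpoints is δ = arccos(p₁·p₂) ≈ 1.783 rad (102.2°).
Interpolate at f = 1/2 with slerp weights a = sin((1−f)δ)/sin δ ≈ 0.796, b = sin(fδ)/sin δ ≈ 0.796.
p = a·p₁ + b·p₂ ≈ (0.656, -0.403, 0.638); φ = arcsin(p_z) ≈ 39.61°, λ = atan2(p_y, p_x) ≈ -31.58°.

≈ lat 40°N, lon 32°W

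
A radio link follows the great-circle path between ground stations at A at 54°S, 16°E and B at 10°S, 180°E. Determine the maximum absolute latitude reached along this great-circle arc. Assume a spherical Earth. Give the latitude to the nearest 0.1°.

≈ 79.9°S

The great circle lies in the plane with unit normal n̂ = (p₁ × p₂)/|p₁ × p₂|.
Here n̂_z ≈ +0.175; the vertex latitude is φ_max = arccos|n̂_z| ≈ 79.9°.
Check via Clairaut: cos φ_max = |cos φ₁| · sin C = cos(54.0°)·sin(162.6°) ≈ 0.175, again giving ≈ 79.9°.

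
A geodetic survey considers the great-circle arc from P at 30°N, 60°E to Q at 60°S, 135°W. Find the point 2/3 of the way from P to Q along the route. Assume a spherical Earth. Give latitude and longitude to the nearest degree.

≈ 65°S, 95°E

Convert each endpoint to a unit vector on the sphere (x = cos φ cos λ, y = cos φ sin λ, z = sin φ).
The central angle between the endpoints is δ = arccos(p₁·p₂) ≈ 2.589 rad (148.4°).
Interpolate at f = 2/3 with slerp weights a = sin((1−f)δ)/sin δ ≈ 1.448, b = sin(fδ)/sin δ ≈ 1.883.
p = a·p₁ + b·p₂ ≈ (-0.039, 0.420, -0.907); φ = arcsin(p_z) ≈ -65.03°, λ = atan2(p_y, p_x) ≈ 95.25°.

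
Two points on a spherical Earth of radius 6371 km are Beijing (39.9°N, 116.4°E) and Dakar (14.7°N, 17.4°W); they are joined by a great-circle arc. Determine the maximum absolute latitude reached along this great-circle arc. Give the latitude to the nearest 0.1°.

≈ 55.1°N

The great circle lies in the plane with unit normal n̂ = (p₁ × p₂)/|p₁ × p₂|.
Here n̂_z ≈ -0.572; the vertex latitude is φ_max = arccos|n̂_z| ≈ 55.1°.
Check via Clairaut: cos φ_max = |cos φ₁| · sin C = cos(39.9°)·sin(48.2°) ≈ 0.572, again giving ≈ 55.1°.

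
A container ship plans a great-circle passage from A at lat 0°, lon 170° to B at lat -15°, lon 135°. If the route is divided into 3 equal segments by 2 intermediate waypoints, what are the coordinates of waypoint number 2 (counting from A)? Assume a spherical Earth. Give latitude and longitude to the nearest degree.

Convert each endpoint to a unit vector on the sphere (x = cos φ cos λ, y = cos φ sin λ, z = sin φ).
The central angle between the endpoints is δ = arccos(p₁·p₂) ≈ 0.658 rad (37.7°).
Interpolate at f = 2/3 with slerp weights a = sin((1−f)δ)/sin δ ≈ 0.356, b = sin(fδ)/sin δ ≈ 0.695.
p = a·p₁ + b·p₂ ≈ (-0.825, 0.536, -0.180); φ = arcsin(p_z) ≈ -10.36°, λ = atan2(p_y, p_x) ≈ 146.97°.

≈ lat -10°, lon 147°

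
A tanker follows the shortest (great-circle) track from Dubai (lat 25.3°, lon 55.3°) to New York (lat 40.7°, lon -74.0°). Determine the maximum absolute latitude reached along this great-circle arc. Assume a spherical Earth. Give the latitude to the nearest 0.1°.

The great circle lies in the plane with unit normal n̂ = (p₁ × p₂)/|p₁ × p₂|.
Here n̂_z ≈ -0.537; the vertex latitude is φ_max = arccos|n̂_z| ≈ 57.5°.
Check via Clairaut: cos φ_max = |cos φ₁| · sin C = cos(25.3°)·sin(36.4°) ≈ 0.537, again giving ≈ 57.5°.

≈ 57.5°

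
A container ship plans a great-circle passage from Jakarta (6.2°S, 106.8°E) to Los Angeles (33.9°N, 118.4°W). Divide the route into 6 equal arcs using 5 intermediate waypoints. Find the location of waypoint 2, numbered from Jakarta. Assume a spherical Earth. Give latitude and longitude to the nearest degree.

Write both endpoints as unit vectors p₁, p₂ with components (cos φ cos λ, cos φ sin λ, sin φ).
The central angle between the endpoints is δ = arccos(p₁·p₂) ≈ 2.267 rad (129.9°).
Interpolate at f = 2/6 with slerp weights a = sin((1−f)δ)/sin δ ≈ 1.302, b = sin(fδ)/sin δ ≈ 0.894.
p = a·p₁ + b·p₂ ≈ (-0.727, 0.586, 0.358); φ = arcsin(p_z) ≈ 20.99°, λ = atan2(p_y, p_x) ≈ 141.14°.

≈ 21°N, 141°E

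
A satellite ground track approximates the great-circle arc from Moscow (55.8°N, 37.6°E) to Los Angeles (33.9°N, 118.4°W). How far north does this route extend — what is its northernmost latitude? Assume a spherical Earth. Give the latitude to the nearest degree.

The great circle lies in the plane with unit normal n̂ = (p₁ × p₂)/|p₁ × p₂|.
Here n̂_z ≈ -0.190; the vertex latitude is φ_max = arccos|n̂_z| ≈ 79.1°.
Check via Clairaut: cos φ_max = |cos φ₁| · sin C = cos(55.8°)·sin(19.7°) ≈ 0.190, again giving ≈ 79.1°.

≈ 79°N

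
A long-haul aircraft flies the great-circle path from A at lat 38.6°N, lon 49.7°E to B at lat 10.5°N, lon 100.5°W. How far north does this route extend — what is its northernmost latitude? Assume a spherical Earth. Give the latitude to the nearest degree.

The great circle lies in the plane with unit normal n̂ = (p₁ × p₂)/|p₁ × p₂|.
Here n̂_z ≈ -0.458; the vertex latitude is φ_max = arccos|n̂_z| ≈ 62.7°.

≈ 63°N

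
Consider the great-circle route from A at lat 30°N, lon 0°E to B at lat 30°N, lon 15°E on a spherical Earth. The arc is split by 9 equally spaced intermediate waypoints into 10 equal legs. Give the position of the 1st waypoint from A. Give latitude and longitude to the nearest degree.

≈ lat 30°N, lon 1°E

The haversine formula gives a central angle δ ≈ 0.227 rad (13.0°) between the endpoints.
Interpolate at f = 1/10 with slerp weights a = sin((1−f)δ)/sin δ ≈ 0.901, b = sin(fδ)/sin δ ≈ 0.101.
p = a·p₁ + b·p₂ ≈ (0.865, 0.023, 0.501); φ = arcsin(p_z) ≈ 30.08°, λ = atan2(p_y, p_x) ≈ 1.50°.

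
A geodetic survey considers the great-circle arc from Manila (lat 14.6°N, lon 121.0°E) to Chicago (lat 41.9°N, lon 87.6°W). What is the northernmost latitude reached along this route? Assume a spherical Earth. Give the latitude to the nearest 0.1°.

≈ 67.1°N

The great circle lies in the plane with unit normal n̂ = (p₁ × p₂)/|p₁ × p₂|.
Here n̂_z ≈ +0.389; the vertex latitude is φ_max = arccos|n̂_z| ≈ 67.1°.
Check via Clairaut: cos φ_max = |cos φ₁| · sin C = cos(14.6°)·sin(23.7°) ≈ 0.389, again giving ≈ 67.1°.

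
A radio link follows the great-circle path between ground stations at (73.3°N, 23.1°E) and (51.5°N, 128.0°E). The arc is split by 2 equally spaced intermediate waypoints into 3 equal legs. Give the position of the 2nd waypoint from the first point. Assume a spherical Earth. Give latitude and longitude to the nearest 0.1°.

Convert each endpoint to a unit vector on the sphere (x = cos φ cos λ, y = cos φ sin λ, z = sin φ).
The central angle between the endpoints is δ = arccos(p₁·p₂) ≈ 0.790 rad (45.3°).
Interpolate at f = 2/3 with slerp weights a = sin((1−f)δ)/sin δ ≈ 0.366, b = sin(fδ)/sin δ ≈ 0.708.
p = a·p₁ + b·p₂ ≈ (-0.174, 0.388, 0.905); φ = arcsin(p_z) ≈ 64.80°, λ = atan2(p_y, p_x) ≈ 114.17°.

≈ (64.8°N, 114.2°E)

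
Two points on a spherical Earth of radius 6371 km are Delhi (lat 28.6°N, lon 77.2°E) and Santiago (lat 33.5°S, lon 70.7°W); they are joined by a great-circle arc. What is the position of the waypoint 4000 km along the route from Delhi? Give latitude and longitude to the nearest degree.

≈ lat 13°N, lon 42°E

Write both endpoints as unit vectors p₁, p₂ with components (cos φ cos λ, cos φ sin λ, sin φ).
The central angle between the endpoints is δ = arccos(p₁·p₂) ≈ 2.656 rad (152.2°). The total great-circle distance is δ·R ≈ 2.656 × 6371 ≈ 16922 km, so the target fraction is f = 4000/16922 ≈ 0.236.
Interpolate at f ≈ 0.236 with slerp weights a = sin((1−f)δ)/sin δ ≈ 1.922, b = sin(fδ)/sin δ ≈ 1.259.
p = a·p₁ + b·p₂ ≈ (0.721, 0.655, 0.226); φ = arcsin(p_z) ≈ 13.04°, λ = atan2(p_y, p_x) ≈ 42.28°.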